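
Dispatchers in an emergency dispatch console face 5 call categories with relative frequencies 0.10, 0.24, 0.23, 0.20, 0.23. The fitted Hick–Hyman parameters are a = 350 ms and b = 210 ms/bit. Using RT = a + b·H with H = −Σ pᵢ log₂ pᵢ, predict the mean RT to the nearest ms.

826 ms

H = 0.10·log₂(1/0.10) + 0.24·log₂(1/0.24) + 0.23·log₂(1/0.23) + 0.20·log₂(1/0.20) + 0.23·log₂(1/0.23) = 2.2660 bits.
RT = 350 + 210 × 2.2660 = 825.87 ms.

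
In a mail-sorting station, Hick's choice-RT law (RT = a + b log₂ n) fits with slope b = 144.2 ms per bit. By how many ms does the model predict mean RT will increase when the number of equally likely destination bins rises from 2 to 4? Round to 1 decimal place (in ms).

144.2 ms

The intercept a cancels: ΔRT = b·(log₂ n₂ − log₂ n₁) = b·log₂(n₂/n₁).
log₂(4) − log₂(2) = log₂(4/2) = log₂(2) = 1.
ΔRT = 144.2 × 1.0000 = 144.200 ms.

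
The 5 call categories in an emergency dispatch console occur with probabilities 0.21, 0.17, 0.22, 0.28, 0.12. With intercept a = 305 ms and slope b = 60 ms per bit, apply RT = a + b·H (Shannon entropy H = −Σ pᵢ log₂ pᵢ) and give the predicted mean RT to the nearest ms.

H = 0.21·log₂(1/0.21) + 0.17·log₂(1/0.17) + 0.22·log₂(1/0.22) + 0.28·log₂(1/0.28) + 0.12·log₂(1/0.12) = 2.2693 bits.
RT = 305 + 60 × 2.2693 = 441.16 ms.

441 ms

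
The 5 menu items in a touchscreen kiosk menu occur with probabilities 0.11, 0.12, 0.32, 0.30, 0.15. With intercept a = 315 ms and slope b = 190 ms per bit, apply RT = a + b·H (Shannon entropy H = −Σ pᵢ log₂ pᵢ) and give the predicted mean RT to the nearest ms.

H = 0.11·log₂(1/0.11) + 0.12·log₂(1/0.12) + 0.32·log₂(1/0.32) + 0.30·log₂(1/0.30) + 0.15·log₂(1/0.15) = 2.1750 bits.
RT = 315 + 190 × 2.1750 = 728.25 ms.

728 ms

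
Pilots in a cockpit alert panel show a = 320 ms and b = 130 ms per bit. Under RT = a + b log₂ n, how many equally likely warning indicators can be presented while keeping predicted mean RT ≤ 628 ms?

5

Information budget: (628 − 320)/130 = 2.3692 bits, so n ≤ 2^2.3692 = 5.167 → at most 5.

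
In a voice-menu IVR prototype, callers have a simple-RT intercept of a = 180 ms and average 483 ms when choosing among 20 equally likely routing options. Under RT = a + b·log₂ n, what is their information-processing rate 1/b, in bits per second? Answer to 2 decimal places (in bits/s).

14.26 bits/s

b = (483 − 180)/log₂ 20 = 303/4.3219 = 70.108 ms per bit = 0.07011 s/bit; the reciprocal is 14.264 bits/s.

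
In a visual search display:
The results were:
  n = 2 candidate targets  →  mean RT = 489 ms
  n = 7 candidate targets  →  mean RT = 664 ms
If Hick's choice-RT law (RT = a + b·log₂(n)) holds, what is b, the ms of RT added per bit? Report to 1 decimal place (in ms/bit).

b = (RT₂ − RT₁)/(log₂ n₂ − log₂ n₁) = (664 − 489)/(2.8074 − 1) = 96.827 ms/bit.

96.8 ms/bit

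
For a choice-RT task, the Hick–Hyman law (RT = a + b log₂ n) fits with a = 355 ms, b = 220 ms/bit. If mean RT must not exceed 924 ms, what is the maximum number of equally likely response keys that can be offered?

Information budget: (924 − 355)/220 = 2.5864 bits, so n ≤ 2^2.5864 = 6.006 → at most 6.

6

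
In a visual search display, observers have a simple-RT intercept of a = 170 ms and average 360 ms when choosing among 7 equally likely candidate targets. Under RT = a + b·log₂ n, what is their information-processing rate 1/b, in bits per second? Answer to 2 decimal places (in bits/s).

14.78 bits/s

b = (360 − 170)/log₂ 7 = 190/2.8074 = 67.679 ms per bit = 0.06768 s/bit; the reciprocal is 14.776 bits/s.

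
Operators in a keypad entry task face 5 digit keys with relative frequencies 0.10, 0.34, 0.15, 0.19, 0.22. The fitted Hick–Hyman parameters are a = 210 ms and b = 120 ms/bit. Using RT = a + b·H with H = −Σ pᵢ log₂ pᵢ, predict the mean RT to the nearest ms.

Entropy contributions −pᵢ log₂ pᵢ: 0.3322, 0.5292, 0.4105, 0.4552, 0.4806; sum H = 2.2077 bits.
RT = a + bH = 210 + 120·2.2077 = 474.93 ms.

475 ms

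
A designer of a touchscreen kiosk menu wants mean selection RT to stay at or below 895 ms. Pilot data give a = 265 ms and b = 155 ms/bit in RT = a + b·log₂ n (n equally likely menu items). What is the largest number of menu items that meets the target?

16

Set 265 + 155·log₂ n ≤ 895 → log₂ n ≤ (895 − 265)/155 = 4.0645.
So n ≤ 2^4.0645 = 16.732; the largest integer n is 16.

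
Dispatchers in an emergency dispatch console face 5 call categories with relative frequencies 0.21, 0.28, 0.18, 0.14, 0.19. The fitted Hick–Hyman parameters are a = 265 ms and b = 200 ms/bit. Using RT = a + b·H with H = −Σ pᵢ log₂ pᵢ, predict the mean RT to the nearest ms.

H = 0.21·log₂(1/0.21) + 0.28·log₂(1/0.28) + 0.18·log₂(1/0.18) + 0.14·log₂(1/0.14) + 0.19·log₂(1/0.19) = 2.2847 bits.
RT = 265 + 200 × 2.2847 = 721.94 ms.

722 ms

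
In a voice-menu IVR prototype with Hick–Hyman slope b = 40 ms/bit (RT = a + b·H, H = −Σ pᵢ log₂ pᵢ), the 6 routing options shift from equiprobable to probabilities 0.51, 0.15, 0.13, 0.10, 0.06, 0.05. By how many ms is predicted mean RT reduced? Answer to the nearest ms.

20 ms

Equiprobable entropy H₀ = log₂ 6 = 2.5850 bits.
Skewed entropy H = −Σ pᵢ log₂ pᵢ = 2.0804 bits.
ΔRT = b·(H₀ − H) = 40 × 0.5045 = 20.18 ms.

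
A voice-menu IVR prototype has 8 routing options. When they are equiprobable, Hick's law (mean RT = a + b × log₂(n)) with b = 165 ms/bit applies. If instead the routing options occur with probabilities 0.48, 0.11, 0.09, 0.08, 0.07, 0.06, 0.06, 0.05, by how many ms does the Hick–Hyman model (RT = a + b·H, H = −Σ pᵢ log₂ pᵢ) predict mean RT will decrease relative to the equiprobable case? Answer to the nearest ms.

Equiprobable entropy H₀ = log₂ 8 = 3.0000 bits.
Skewed entropy H = −Σ pᵢ log₂ pᵢ = 2.4344 bits.
ΔRT = b·(H₀ − H) = 165 × 0.5656 = 93.32 ms.

93 ms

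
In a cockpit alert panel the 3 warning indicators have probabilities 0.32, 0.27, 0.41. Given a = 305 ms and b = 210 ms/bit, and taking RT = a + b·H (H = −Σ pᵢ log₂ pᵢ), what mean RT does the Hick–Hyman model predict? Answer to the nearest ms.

Entropy contributions −pᵢ log₂ pᵢ: 0.5260, 0.5100, 0.5274; sum H = 1.5634 bits.
RT = a + bH = 305 + 210·1.5634 = 633.32 ms.

633 ms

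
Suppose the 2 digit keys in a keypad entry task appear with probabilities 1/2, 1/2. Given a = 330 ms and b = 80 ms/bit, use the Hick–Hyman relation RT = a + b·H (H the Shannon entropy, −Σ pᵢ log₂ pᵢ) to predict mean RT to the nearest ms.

Each term −pᵢ log₂ pᵢ: 0.5·1 + 0.5·1; summed, H = 1.000 bits.
Mean RT = a + bH = 330 + 80·1.000 = 410.00 ms.

410 ms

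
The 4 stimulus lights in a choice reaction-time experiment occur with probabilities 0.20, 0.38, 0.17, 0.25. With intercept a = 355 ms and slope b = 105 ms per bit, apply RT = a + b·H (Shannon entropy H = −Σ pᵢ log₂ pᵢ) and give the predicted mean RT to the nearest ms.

Entropy contributions −pᵢ log₂ pᵢ: 0.4644, 0.5305, 0.4346, 0.5000; sum H = 1.9294 bits.
RT = a + bH = 355 + 105·1.9294 = 557.59 ms.

558 ms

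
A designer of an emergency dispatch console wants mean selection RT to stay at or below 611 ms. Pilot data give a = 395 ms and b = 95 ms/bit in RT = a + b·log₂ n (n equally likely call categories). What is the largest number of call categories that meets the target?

Information budget: (611 − 395)/95 = 2.2737 bits, so n ≤ 2^2.2737 = 4.836 → at most 4.

4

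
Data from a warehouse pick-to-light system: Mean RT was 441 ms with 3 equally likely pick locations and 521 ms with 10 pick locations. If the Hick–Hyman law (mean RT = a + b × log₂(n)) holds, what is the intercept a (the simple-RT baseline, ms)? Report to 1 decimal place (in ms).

The slope on a log₂ axis is (521 − 441) / (3.3219 − 1.5850) = 46.057 ms/bit.
Intercept: a = 441 − 46.057·log₂(3) = 368.001 ms.

368.0 ms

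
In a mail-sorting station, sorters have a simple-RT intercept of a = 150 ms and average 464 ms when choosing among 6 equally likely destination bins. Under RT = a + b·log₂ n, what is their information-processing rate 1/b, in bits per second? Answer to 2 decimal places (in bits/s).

8.23 bits/s

Choice component = 464 − 150 = 314 ms over log₂(6) = 2.5850 bits.
b = 314 / 2.5850 = 121.472 ms/bit, so 1/b = 8.232 bits/s.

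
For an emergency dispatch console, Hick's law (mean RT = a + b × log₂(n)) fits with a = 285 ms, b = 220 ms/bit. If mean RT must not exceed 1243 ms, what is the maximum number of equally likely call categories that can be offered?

220·log₂ n ≤ 1243 − 285 = 958, giving log₂ n ≤ 4.3545 and n ≤ 20.457. The largest whole number is 20.

20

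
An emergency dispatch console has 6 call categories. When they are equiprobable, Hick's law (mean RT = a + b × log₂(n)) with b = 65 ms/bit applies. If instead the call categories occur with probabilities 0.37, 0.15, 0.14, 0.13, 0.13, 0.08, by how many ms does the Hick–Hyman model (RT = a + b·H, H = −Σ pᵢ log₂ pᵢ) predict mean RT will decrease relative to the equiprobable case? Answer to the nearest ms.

The RT saving is b·ΔH. Equiprobable H₀ = log₂(6) = 2.5850 bits; with the given probabilities H = 2.3952 bits.
b·(H₀ − H) = 65 × (2.5850 − 2.3952) = 12.34 ms.

12 ms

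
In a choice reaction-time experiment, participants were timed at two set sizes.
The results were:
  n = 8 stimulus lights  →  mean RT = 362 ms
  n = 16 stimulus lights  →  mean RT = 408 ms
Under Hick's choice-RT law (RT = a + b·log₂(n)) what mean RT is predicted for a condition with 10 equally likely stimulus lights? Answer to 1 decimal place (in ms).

With log₂ n on the abscissa the relation is linear; from the two conditions:
  b = (408 − 362) / (log₂ 16 − log₂ 8) = 46 / (4 − 3) = 46.000 ms/bit
  a = 362 − 46.000 × 3 = 224.000 ms
Then RT(10) = 224.000 + 46.000 × log₂ 10 = 224.000 + 46.000 × 3.3219 ≈ 376.809 ms.

376.8 ms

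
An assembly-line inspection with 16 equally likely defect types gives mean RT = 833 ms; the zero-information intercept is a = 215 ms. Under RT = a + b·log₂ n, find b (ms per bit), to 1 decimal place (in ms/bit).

154.5 ms/bit

b = (833 − 215) / log₂(16) = 618 / 4 = 154.500 ms/bit.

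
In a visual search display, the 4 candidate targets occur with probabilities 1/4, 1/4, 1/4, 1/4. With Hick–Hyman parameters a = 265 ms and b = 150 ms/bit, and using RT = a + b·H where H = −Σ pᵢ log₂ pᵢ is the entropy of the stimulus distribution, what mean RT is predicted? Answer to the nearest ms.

565 ms

Each term −pᵢ log₂ pᵢ: 0.25·2 + 0.25·2 + 0.25·2 + 0.25·2; summed, H = 2.000 bits.
Mean RT = a + bH = 265 + 150·2.000 = 565.00 ms.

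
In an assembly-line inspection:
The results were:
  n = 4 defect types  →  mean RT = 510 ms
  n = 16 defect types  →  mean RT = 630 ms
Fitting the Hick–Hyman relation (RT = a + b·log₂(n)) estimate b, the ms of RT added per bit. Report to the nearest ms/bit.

Slope: b = (630 − 510) / (log₂ 16 − log₂ 4) = 120/2.0000 = 60 ms/bit.

60 ms/bit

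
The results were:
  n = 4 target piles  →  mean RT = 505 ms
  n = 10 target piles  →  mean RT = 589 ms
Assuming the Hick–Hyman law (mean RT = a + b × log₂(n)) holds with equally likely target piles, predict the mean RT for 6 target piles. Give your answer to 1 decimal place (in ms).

Solve the two-equation system in a and b:
  b = (589 − 505) / (log₂ 10 − log₂ 4) = 84 / (3.3219 − 2) = 63.544 ms/bit
  a = 505 − 63.544 × 2 = 377.913 ms
Then RT(6) = 377.913 + 63.544 × log₂ 6 = 377.913 + 63.544 × 2.5850 ≈ 542.171 ms.

542.2 ms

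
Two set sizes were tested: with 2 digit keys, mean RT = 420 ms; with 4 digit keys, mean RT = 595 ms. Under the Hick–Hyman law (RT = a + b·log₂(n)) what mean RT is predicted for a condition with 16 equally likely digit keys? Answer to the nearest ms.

945 ms

RT is linear in log₂ n, so two points fix the line:
  b = (595 − 420) / (log₂ 4 − log₂ 2) = 175 / (2 − 1) = 175 ms/bit
  a = 420 − 175 × 1 = 245 ms
Then RT(16) = 245 + 175 × log₂ 16 = 245 + 175 × 4 ≈ 945.000 ms.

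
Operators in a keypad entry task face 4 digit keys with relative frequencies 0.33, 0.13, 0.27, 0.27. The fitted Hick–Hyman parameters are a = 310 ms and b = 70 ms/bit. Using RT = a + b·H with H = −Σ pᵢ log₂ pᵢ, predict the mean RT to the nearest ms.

H = 0.33·log₂(1/0.33) + 0.13·log₂(1/0.13) + 0.27·log₂(1/0.27) + 0.27·log₂(1/0.27) = 1.9305 bits.
RT = 310 + 70 × 1.9305 = 445.14 ms.

445 ms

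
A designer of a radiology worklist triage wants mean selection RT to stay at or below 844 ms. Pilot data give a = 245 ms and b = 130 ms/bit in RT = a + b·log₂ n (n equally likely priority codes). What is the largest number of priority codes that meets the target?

130·log₂ n ≤ 844 − 245 = 599, giving log₂ n ≤ 4.6077 and n ≤ 24.381. The largest whole number is 24.

24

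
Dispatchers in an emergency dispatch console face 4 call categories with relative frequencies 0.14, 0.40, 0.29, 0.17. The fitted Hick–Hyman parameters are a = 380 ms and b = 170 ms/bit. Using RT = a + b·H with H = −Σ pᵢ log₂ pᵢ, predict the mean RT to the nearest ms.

H = 0.14·log₂(1/0.14) + 0.40·log₂(1/0.40) + 0.29·log₂(1/0.29) + 0.17·log₂(1/0.17) = 1.8784 bits.
RT = 380 + 170 × 1.8784 = 699.32 ms.

699 ms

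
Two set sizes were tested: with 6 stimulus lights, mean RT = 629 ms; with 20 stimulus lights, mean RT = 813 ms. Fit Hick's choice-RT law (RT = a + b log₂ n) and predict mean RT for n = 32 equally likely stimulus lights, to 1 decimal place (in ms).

Fit slope and intercept:
  b = (813 − 629) / (log₂ 20 − log₂ 6) = 184 / (4.3219 − 2.5850) = 105.932 ms/bit
  a = 629 − 105.932 × 2.5850 = 355.170 ms
Then RT(32) = 355.170 + 105.932 × log₂ 32 = 355.170 + 105.932 × 5 ≈ 884.829 ms.

884.8 ms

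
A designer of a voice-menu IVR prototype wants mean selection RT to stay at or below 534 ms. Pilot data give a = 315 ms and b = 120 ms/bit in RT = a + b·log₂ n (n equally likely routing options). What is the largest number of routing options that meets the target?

Information budget: (534 − 315)/120 = 1.8250 bits, so n ≤ 2^1.8250 = 3.543 → at most 3.

3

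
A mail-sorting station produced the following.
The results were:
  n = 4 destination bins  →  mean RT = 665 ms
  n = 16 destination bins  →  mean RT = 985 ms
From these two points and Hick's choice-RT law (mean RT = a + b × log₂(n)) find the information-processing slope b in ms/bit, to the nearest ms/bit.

160 ms/bit

b = (RT₂ − RT₁)/(log₂ n₂ − log₂ n₁) = (985 − 665)/(4 − 2) = 160 ms/bit.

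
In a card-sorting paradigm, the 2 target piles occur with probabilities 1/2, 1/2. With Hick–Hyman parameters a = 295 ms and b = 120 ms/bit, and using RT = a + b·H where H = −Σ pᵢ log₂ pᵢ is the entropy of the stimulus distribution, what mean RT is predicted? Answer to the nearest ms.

H = −Σ pᵢ log₂ pᵢ = 0.5·1 + 0.5·1 = 1.000 bits.
RT = 295 + 120 × 1.000 = 415.00 ms.

415 ms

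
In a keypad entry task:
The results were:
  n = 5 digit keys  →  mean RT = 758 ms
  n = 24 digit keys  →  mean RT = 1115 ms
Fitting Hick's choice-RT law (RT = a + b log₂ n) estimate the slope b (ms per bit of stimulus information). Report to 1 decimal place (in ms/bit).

157.8 ms/bit

The slope on a log₂ axis is (1115 − 758) / (4.5850 − 2.3219) = 157.753 ms/bit.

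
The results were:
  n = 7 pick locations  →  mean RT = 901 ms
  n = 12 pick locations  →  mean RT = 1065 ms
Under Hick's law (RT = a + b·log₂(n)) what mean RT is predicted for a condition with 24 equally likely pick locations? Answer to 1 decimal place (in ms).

With log₂ n on the abscissa the relation is linear; from the two conditions:
  b = (1065 − 901) / (log₂ 12 − log₂ 7) = 164 / (3.5850 − 2.8074) = 210.903 ms/bit
  a = 901 − 210.903 × 2.8074 = 308.920 ms
Then RT(24) = 308.920 + 210.903 × log₂ 24 = 308.920 + 210.903 × 4.5850 ≈ 1275.903 ms.

1275.9 ms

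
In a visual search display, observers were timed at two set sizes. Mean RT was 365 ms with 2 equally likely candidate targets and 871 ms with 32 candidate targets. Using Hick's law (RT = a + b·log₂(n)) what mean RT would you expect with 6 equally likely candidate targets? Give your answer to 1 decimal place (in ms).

565.5 ms

With log₂ n on the abscissa the relation is linear; from the two conditions:
  b = (871 − 365) / (log₂ 32 − log₂ 2) = 506 / (5 − 1) = 126.500 ms/bit
  a = 365 − 126.500 × 1 = 238.500 ms
Then RT(6) = 238.500 + 126.500 × log₂ 6 = 238.500 + 126.500 × 2.5850 ≈ 565.498 ms.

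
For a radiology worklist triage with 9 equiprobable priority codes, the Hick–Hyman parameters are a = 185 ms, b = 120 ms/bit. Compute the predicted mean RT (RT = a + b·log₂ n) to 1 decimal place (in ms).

565.4 ms

log₂(9) = 3.1699 bits, so RT = 185 + 120 × 3.1699 ≈ 565.391 ms.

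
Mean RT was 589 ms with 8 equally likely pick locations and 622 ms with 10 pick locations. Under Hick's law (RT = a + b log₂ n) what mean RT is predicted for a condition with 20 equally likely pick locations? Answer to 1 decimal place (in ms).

724.5 ms

Solve the two-equation system in a and b:
  b = (622 − 589) / (log₂ 10 − log₂ 8) = 33 / (3.3219 − 3) = 102.507 ms/bit
  a = 589 − 102.507 × 3 = 281.478 ms
Then RT(20) = 281.478 + 102.507 × log₂ 20 = 281.478 + 102.507 × 4.3219 ≈ 724.507 ms.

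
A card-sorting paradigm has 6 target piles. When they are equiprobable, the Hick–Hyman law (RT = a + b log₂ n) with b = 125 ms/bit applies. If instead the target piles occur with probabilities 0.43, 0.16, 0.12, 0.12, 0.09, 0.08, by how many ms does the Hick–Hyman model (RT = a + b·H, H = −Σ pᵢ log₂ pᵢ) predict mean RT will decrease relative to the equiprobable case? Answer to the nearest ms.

Equiprobable entropy H₀ = log₂ 6 = 2.5850 bits.
Skewed entropy H = −Σ pᵢ log₂ pᵢ = 2.2849 bits.
ΔRT = b·(H₀ − H) = 125 × 0.3001 = 37.51 ms.

38 ms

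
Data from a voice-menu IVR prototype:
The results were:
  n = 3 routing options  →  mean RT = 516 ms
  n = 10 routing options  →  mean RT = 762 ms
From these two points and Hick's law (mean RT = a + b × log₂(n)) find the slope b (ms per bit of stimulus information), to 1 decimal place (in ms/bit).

The slope on a log₂ axis is (762 − 516) / (3.3219 − 1.5850) = 141.626 ms/bit.

141.6 ms/bit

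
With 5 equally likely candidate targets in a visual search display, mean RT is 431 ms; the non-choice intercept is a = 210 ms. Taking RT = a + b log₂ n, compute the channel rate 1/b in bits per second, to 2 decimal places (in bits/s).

Choice component = 431 − 210 = 221 ms over log₂(5) = 2.3219 bits.
b = 221 / 2.3219 = 95.180 ms/bit, so 1/b = 10.506 bits/s.

10.51 bits/s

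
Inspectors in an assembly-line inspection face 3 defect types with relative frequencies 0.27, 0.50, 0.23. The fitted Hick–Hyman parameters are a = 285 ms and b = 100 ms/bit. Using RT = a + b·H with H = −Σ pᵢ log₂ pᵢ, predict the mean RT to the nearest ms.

435 ms

H = 0.27·log₂(1/0.27) + 0.50·log₂(1/0.50) + 0.23·log₂(1/0.23) = 1.4977 bits.
RT = 285 + 100 × 1.4977 = 434.77 ms.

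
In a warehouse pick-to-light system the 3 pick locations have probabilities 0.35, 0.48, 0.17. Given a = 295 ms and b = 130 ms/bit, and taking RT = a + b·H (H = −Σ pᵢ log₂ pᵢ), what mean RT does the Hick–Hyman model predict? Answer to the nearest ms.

486 ms

Entropy contributions −pᵢ log₂ pᵢ: 0.5301, 0.5083, 0.4346; sum H = 1.4730 bits.
RT = a + bH = 295 + 130·1.4730 = 486.48 ms.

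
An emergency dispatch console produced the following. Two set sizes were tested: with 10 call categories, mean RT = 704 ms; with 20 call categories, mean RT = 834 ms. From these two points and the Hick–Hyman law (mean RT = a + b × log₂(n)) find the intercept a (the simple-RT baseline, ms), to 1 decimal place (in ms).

272.1 ms

b = (RT₂ − RT₁)/(log₂ n₂ − log₂ n₁) = (834 − 704)/(4.3219 − 3.3219) = 130.000 ms/bit.
a = RT₁ − b·log₂ n₁ = 704 − 130.000 × 3.3219 = 272.149 ms.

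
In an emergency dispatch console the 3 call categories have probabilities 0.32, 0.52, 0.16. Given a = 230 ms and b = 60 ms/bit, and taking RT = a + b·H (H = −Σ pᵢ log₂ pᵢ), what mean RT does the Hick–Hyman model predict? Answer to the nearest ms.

Entropy contributions −pᵢ log₂ pᵢ: 0.5260, 0.4906, 0.4230; sum H = 1.4396 bits.
RT = a + bH = 230 + 60·1.4396 = 316.38 ms.

316 ms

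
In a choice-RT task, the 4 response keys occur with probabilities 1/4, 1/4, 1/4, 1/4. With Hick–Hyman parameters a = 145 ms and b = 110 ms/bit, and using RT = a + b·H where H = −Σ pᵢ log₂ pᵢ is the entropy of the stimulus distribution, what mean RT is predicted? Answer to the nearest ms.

365 ms

H = −Σ pᵢ log₂ pᵢ = 0.25·2 + 0.25·2 + 0.25·2 + 0.25·2 = 2.000 bits.
RT = 145 + 110 × 2.000 = 365.00 ms.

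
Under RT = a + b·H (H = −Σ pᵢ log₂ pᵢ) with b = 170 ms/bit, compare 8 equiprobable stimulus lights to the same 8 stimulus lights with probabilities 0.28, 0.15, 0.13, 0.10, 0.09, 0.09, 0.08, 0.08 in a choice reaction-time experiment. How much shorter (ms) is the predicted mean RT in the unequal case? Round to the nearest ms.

26 ms

Equiprobable entropy H₀ = log₂ 8 = 3.0000 bits.
Skewed entropy H = −Σ pᵢ log₂ pᵢ = 2.8479 bits.
ΔRT = b·(H₀ − H) = 170 × 0.1521 = 25.85 ms.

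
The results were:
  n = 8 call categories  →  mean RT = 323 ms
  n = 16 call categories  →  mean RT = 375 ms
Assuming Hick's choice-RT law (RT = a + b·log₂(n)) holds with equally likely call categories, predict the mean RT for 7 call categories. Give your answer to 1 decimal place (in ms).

RT is linear in log₂ n, so two points fix the line:
  b = (375 − 323) / (log₂ 16 − log₂ 8) = 52 / (4 − 3) = 52.000 ms/bit
  a = 323 − 52.000 × 3 = 167.000 ms
Then RT(7) = 167.000 + 52.000 × log₂ 7 = 167.000 + 52.000 × 2.8074 ≈ 312.982 ms.

313.0 ms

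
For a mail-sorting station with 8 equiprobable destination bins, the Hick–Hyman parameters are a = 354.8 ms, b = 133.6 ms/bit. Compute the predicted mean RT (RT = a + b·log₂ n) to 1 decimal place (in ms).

log₂(8) = 3 bits, so RT = 354.8 + 133.6 × 3 ≈ 755.600 ms.

755.6 ms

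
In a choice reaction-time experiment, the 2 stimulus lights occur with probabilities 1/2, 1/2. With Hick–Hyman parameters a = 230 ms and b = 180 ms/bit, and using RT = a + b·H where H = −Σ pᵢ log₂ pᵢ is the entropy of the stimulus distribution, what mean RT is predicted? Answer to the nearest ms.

Each term −pᵢ log₂ pᵢ: 0.5·1 + 0.5·1; summed, H = 1.000 bits.
Mean RT = a + bH = 230 + 180·1.000 = 410.00 ms.

410 ms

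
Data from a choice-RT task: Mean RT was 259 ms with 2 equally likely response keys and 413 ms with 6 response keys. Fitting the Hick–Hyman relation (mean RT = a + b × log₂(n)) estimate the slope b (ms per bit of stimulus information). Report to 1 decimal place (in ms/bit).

Slope: b = (413 − 259) / (log₂ 6 − log₂ 2) = 154/1.5850 = 97.163 ms/bit.

97.2 ms/bit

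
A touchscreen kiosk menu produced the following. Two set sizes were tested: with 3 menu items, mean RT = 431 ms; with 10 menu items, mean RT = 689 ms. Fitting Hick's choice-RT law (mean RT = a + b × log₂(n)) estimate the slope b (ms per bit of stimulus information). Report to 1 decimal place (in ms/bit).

148.5 ms/bit

The slope on a log₂ axis is (689 − 431) / (3.3219 − 1.5850) = 148.535 ms/bit.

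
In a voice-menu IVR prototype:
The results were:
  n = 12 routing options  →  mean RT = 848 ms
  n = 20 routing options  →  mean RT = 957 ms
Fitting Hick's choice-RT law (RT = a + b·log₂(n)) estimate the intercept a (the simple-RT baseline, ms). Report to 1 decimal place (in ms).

Slope: b = (957 − 848) / (log₂ 20 − log₂ 12) = 109/0.7370 = 147.904 ms/bit.
Intercept: a = 848 − 147.904·log₂(12) = 317.770 ms.

317.8 ms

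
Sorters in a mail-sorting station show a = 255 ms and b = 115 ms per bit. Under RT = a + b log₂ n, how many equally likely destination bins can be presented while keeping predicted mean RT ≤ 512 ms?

Set 255 + 115·log₂ n ≤ 512 → log₂ n ≤ (512 − 255)/115 = 2.2348.
So n ≤ 2^2.2348 = 4.707; the largest integer n is 4.

4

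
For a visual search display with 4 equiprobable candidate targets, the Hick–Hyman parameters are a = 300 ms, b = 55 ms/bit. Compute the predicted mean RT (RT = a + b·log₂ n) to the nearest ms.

410 ms

log₂(4) = 2 bits, so RT = 300 + 55 × 2 ≈ 410.000 ms.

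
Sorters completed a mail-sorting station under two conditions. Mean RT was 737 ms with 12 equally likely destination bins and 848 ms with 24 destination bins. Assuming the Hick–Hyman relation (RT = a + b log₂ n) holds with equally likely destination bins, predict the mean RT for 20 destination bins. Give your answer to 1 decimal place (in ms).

Fit slope and intercept:
  b = (848 − 737) / (log₂ 24 − log₂ 12) = 111 / (4.5850 − 3.5850) = 111.000 ms/bit
  a = 737 − 111.000 × 3.5850 = 339.069 ms
Then RT(20) = 339.069 + 111.000 × log₂ 20 = 339.069 + 111.000 × 4.3219 ≈ 818.803 ms.

818.8 ms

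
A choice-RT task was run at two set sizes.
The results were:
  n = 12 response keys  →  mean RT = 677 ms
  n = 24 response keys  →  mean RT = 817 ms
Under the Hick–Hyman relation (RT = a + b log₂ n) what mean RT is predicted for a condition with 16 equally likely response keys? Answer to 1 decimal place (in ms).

735.1 ms

Solve the two-equation system in a and b:
  b = (817 − 677) / (log₂ 24 − log₂ 12) = 140 / (4.5850 − 3.5850) = 140.000 ms/bit
  a = 677 − 140.000 × 3.5850 = 175.105 ms
Then RT(16) = 175.105 + 140.000 × log₂ 16 = 175.105 + 140.000 × 4 ≈ 735.105 ms.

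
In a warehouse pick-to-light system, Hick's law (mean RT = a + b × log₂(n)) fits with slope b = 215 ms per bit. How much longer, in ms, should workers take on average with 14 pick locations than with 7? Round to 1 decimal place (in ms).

ΔRT = (a + b log₂ n₂) − (a + b log₂ n₁) = b·(log₂ n₂ − log₂ n₁).
log₂(14) − log₂(7) = log₂(14/7) = log₂(2) = 1.
ΔRT = 215 × 1.0000 = 215.000 ms.

215.0 ms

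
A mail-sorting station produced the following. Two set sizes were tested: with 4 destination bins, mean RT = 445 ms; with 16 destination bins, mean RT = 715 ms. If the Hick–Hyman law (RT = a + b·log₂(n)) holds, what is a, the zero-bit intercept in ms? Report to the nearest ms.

The slope on a log₂ axis is (715 − 445) / (4 − 2) = 135 ms/bit.
a = RT₁ − b·log₂ n₁ = 445 − 135 × 2 = 175.000 ms.

175 ms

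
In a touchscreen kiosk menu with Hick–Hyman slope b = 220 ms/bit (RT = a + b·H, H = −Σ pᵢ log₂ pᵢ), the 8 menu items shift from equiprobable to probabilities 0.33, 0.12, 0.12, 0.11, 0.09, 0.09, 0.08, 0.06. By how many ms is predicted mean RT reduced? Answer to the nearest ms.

Equiprobable entropy H₀ = log₂ 8 = 3.0000 bits.
Skewed entropy H = −Σ pᵢ log₂ pᵢ = 2.7726 bits.
ΔRT = b·(H₀ − H) = 220 × 0.2274 = 50.03 ms.

50 ms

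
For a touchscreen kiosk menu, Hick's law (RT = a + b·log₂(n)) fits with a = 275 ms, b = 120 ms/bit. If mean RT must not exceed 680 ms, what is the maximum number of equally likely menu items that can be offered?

10

Information budget: (680 − 275)/120 = 3.3750 bits, so n ≤ 2^3.3750 = 10.375 → at most 10.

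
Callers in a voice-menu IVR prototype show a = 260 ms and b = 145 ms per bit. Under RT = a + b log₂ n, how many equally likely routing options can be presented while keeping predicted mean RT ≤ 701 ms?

8

145·log₂ n ≤ 701 − 260 = 441, giving log₂ n ≤ 3.0414 and n ≤ 8.233. The largest whole number is 8.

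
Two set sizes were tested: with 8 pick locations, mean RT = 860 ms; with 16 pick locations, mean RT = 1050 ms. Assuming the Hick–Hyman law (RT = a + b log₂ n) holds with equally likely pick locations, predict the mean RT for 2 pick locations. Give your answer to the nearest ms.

RT is linear in log₂ n, so two points fix the line:
  b = (1050 − 860) / (log₂ 16 − log₂ 8) = 190 / (4 − 3) = 190 ms/bit
  a = 860 − 190 × 3 = 290 ms
Then RT(2) = 290 + 190 × log₂ 2 = 290 + 190 × 1 ≈ 480.000 ms.

480 ms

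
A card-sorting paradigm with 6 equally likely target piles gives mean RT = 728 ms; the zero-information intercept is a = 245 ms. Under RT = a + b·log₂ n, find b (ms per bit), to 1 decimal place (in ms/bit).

186.8 ms/bit

6 alternatives carry log₂ 6 = 2.5850 bits; the choice cost is 728 − 245 = 483 ms, so b = 483/2.5850 = 186.850 ms/bit.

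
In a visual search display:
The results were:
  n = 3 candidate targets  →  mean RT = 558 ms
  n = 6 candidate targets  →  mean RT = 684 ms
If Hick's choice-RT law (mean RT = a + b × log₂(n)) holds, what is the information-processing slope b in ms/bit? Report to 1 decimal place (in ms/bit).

126.0 ms/bit

The slope on a log₂ axis is (684 − 558) / (2.5850 − 1.5850) = 126.000 ms/bit.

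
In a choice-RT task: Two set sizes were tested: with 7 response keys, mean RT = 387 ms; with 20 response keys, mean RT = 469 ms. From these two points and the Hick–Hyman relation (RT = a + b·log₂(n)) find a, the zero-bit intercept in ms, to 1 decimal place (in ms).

The slope on a log₂ axis is (469 − 387) / (4.3219 − 2.8074) = 54.141 ms/bit.
Intercept: a = 387 − 54.141·log₂(7) = 235.008 ms.

235.0 ms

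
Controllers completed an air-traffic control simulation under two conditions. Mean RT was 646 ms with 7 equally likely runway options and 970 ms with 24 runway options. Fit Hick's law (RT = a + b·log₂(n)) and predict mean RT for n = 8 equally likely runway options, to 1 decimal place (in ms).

With log₂ n on the abscissa the relation is linear; from the two conditions:
  b = (970 − 646) / (log₂ 24 − log₂ 7) = 324 / (4.5850 − 2.8074) = 182.267 ms/bit
  a = 646 − 182.267 × 2.8074 = 134.311 ms
Then RT(8) = 134.311 + 182.267 × log₂ 8 = 134.311 + 182.267 × 3 ≈ 681.113 ms.

681.1 ms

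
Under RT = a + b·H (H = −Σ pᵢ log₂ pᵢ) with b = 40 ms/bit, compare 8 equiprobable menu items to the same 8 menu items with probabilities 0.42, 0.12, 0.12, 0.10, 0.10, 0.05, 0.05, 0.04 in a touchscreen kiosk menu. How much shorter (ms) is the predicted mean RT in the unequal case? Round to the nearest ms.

18 ms

The RT saving is b·ΔH. Equiprobable H₀ = log₂(8) = 3.0000 bits; with the given probabilities H = 2.5421 bits.
b·(H₀ − H) = 40 × (3.0000 − 2.5421) = 18.32 ms.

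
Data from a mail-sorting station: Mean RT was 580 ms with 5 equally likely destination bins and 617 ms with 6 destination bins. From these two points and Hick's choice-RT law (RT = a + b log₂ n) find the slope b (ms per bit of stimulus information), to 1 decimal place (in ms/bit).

140.7 ms/bit

b = (RT₂ − RT₁)/(log₂ n₂ − log₂ n₁) = (617 − 580)/(2.5850 − 2.3219) = 140.666 ms/bit.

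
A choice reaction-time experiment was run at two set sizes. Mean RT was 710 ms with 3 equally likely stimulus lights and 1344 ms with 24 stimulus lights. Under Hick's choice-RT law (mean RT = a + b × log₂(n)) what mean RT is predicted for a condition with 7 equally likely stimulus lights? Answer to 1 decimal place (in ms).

RT is linear in log₂ n, so two points fix the line:
  b = (1344 − 710) / (log₂ 24 − log₂ 3) = 634 / (4.5850 − 1.5850) = 211.333 ms/bit
  a = 710 − 211.333 × 1.5850 = 375.045 ms
Then RT(7) = 375.045 + 211.333 × log₂ 7 = 375.045 + 211.333 × 2.8074 ≈ 968.332 ms.

968.3 ms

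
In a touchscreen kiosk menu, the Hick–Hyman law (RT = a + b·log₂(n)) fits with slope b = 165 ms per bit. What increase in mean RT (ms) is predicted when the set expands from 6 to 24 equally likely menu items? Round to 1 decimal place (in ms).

Only the slope matters, since a is common to both: ΔRT = b·log₂(n₂/n₁).
log₂(24) − log₂(6) = log₂(24/6) = log₂(4) = 2.
ΔRT = 165 × 2.0000 = 330.000 ms.

330.0 ms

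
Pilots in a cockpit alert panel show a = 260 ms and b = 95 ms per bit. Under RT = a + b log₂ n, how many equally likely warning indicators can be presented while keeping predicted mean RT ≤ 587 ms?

Set 260 + 95·log₂ n ≤ 587 → log₂ n ≤ (587 − 260)/95 = 3.4421.
So n ≤ 2^3.4421 = 10.869; the largest integer n is 10.

10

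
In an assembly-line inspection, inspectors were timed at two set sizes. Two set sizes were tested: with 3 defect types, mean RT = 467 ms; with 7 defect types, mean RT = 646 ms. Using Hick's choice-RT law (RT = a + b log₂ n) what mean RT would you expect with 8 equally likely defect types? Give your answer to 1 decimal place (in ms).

With log₂ n on the abscissa the relation is linear; from the two conditions:
  b = (646 − 467) / (log₂ 7 − log₂ 3) = 179 / (2.8074 − 1.5850) = 146.434 ms/bit
  a = 467 − 146.434 × 1.5850 = 234.907 ms
Then RT(8) = 234.907 + 146.434 × log₂ 8 = 234.907 + 146.434 × 3 ≈ 674.210 ms.

674.2 ms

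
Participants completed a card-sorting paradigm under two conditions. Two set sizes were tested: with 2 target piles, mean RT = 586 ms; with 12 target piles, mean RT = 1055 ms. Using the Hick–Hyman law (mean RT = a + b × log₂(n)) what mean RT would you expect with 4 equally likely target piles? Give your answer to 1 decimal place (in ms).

767.4 ms

Solve the two-equation system in a and b:
  b = (1055 − 586) / (log₂ 12 − log₂ 2) = 469 / (3.5850 − 1) = 181.434 ms/bit
  a = 586 − 181.434 × 1 = 404.566 ms
Then RT(4) = 404.566 + 181.434 × log₂ 4 = 404.566 + 181.434 × 2 ≈ 767.434 ms.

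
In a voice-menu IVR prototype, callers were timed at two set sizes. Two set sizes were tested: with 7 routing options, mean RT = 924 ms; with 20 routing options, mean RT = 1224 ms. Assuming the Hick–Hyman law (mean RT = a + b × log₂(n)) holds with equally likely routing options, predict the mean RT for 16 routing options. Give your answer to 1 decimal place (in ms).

1160.2 ms

Fit slope and intercept:
  b = (1224 − 924) / (log₂ 20 − log₂ 7) = 300 / (4.3219 − 2.8074) = 198.076 ms/bit
  a = 924 − 198.076 × 2.8074 = 367.931 ms
Then RT(16) = 367.931 + 198.076 × log₂ 16 = 367.931 + 198.076 × 4 ≈ 1160.234 ms.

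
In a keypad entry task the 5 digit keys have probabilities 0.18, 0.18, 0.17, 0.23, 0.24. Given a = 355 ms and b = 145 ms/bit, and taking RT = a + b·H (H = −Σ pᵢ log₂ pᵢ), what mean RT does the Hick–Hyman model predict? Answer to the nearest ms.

H = 0.18·log₂(1/0.18) + 0.18·log₂(1/0.18) + 0.17·log₂(1/0.17) + 0.23·log₂(1/0.23) + 0.24·log₂(1/0.24) = 2.3070 bits.
RT = 355 + 145 × 2.3070 = 689.52 ms.

690 ms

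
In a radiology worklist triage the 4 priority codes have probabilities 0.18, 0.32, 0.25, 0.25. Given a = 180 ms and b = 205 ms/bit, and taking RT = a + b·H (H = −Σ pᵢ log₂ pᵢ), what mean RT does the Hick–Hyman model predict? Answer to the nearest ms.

H = 0.18·log₂(1/0.18) + 0.32·log₂(1/0.32) + 0.25·log₂(1/0.25) + 0.25·log₂(1/0.25) = 1.9713 bits.
RT = 180 + 205 × 1.9713 = 584.13 ms.

584 ms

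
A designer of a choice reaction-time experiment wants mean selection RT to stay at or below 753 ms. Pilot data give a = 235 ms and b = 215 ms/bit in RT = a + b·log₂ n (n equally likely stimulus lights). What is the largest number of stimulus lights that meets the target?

5

215·log₂ n ≤ 753 − 235 = 518, giving log₂ n ≤ 2.4093 and n ≤ 5.312. The largest whole number is 5.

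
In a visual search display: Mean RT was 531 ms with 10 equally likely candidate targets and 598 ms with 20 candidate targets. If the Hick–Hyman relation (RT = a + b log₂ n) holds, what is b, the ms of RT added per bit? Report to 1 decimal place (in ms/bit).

67.0 ms/bit

b = (RT₂ − RT₁)/(log₂ n₂ − log₂ n₁) = (598 − 531)/(4.3219 − 3.3219) = 67.000 ms/bit.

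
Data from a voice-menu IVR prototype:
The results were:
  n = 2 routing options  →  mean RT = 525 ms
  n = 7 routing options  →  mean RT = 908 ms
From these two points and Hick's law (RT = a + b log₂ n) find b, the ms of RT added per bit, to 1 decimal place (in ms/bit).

211.9 ms/bit

The slope on a log₂ axis is (908 − 525) / (2.8074 − 1) = 211.912 ms/bit.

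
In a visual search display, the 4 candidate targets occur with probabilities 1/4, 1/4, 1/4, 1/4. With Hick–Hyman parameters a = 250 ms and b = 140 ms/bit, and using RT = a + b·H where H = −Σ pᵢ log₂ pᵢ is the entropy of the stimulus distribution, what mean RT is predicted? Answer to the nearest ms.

530 ms

Each term −pᵢ log₂ pᵢ: 0.25·2 + 0.25·2 + 0.25·2 + 0.25·2; summed, H = 2.000 bits.
Mean RT = a + bH = 250 + 140·2.000 = 530.00 ms.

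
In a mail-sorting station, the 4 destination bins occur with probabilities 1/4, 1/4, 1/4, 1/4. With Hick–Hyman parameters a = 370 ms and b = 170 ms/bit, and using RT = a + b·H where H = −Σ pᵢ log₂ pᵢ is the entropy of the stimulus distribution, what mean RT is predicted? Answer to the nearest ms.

H = −Σ pᵢ log₂ pᵢ = 0.25·2 + 0.25·2 + 0.25·2 + 0.25·2 = 2.000 bits.
RT = 370 + 170 × 2.000 = 710.00 ms.

710 ms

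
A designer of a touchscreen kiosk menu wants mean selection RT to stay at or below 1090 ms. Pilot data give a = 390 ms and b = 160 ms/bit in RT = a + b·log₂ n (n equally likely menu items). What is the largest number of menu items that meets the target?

20

Information budget: (1090 − 390)/160 = 4.3750 bits, so n ≤ 2^4.3750 = 20.749 → at most 20.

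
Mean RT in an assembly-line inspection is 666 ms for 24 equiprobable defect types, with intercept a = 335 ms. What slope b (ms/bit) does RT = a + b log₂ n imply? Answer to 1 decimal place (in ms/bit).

72.2 ms/bit

24 alternatives carry log₂ 24 = 4.5850 bits; the choice cost is 666 − 335 = 331 ms, so b = 331/4.5850 = 72.193 ms/bit.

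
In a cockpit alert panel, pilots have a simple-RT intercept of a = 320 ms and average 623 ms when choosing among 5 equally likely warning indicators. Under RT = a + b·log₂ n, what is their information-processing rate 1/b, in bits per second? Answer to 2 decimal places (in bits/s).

b = (623 − 320)/log₂ 5 = 303/2.3219 = 130.495 ms per bit = 0.13049 s/bit; the reciprocal is 7.663 bits/s.

7.66 bits/s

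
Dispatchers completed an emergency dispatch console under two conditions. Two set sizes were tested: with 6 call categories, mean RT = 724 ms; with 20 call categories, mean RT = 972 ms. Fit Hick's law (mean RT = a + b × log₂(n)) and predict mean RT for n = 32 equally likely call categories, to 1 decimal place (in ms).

RT is linear in log₂ n, so two points fix the line:
  b = (972 − 724) / (log₂ 20 − log₂ 6) = 248 / (4.3219 − 2.5850) = 142.778 ms/bit
  a = 724 − 142.778 × 2.5850 = 354.925 ms
Then RT(32) = 354.925 + 142.778 × log₂ 32 = 354.925 + 142.778 × 5 ≈ 1068.814 ms.

1068.8 ms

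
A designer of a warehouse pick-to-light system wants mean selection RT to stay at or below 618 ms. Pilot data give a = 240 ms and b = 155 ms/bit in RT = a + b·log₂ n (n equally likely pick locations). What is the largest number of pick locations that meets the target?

Set 240 + 155·log₂ n ≤ 618 → log₂ n ≤ (618 − 240)/155 = 2.4387.
So n ≤ 2^2.4387 = 5.422; the largest integer n is 5.

5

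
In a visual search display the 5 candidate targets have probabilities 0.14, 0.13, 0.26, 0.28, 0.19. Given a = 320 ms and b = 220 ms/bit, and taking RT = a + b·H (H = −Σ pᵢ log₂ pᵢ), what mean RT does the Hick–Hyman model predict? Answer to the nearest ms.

Entropy contributions −pᵢ log₂ pᵢ: 0.3971, 0.3826, 0.5053, 0.5142, 0.4552; sum H = 2.2545 bits.
RT = a + bH = 320 + 220·2.2545 = 815.99 ms.

816 ms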